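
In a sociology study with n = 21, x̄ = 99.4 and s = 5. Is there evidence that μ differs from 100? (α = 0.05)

t = (x̄ - μ₀)/(s/√n) = (99.4 - 100)/(5/√21) = -0.55. df = 20, critical t = ±2.086. Fail to reject H₀.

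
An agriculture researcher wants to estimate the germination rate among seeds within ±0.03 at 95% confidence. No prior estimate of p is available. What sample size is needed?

Conservative approach: use p = 0.5 (maximizes p(1-p) = 0.25). n = z²(0.25)/E² = 1.96²×0.25/0.03² = 1067.1 → n = 1068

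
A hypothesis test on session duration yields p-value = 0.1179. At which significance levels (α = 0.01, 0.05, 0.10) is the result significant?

p = 0.1179. Not significant at any of the given levels.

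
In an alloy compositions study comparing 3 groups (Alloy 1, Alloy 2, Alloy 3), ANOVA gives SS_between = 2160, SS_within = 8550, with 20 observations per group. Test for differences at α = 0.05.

df_between = 2, df_within = 57. F = MS_between/MS_within = 1080.0/150.0 = 7.2. F_crit ≈ 3.159. Reject H₀. At least one mean differs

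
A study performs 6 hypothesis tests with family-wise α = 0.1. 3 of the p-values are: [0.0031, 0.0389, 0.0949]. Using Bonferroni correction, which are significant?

Bonferroni α = 0.1/6 = 0.01667. Significant p-values: [0.0031]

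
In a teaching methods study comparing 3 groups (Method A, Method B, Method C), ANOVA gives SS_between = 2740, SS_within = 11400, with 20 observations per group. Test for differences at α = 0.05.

df_between = 2, df_within = 57. F = MS_between/MS_within = 1370.0/200.0 = 6.85. F_crit ≈ 3.159. Reject H₀. At least one mean differs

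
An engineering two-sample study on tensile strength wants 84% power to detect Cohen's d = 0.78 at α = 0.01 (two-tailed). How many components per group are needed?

z_{α/2} = 2.576, z_β = Φ⁻¹(0.84) = 0.994. For medium effect (d = 0.78): n per group = 2(z_{α/2} + z_β)²/d² = 2(2.576 + 0.994)²/0.78² = 41.9 → 42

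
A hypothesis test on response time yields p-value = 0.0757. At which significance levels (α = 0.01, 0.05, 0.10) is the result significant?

p = 0.0757. Significant at: α = 0.1.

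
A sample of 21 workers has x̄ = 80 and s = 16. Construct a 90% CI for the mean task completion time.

CI = x̄ ± t*(s/√n) = 80 ± 1.725(16/√21) = (73.98, 86.02)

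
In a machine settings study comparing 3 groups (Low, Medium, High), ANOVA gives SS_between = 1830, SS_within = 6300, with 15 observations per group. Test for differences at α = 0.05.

df_between = 2, df_within = 42. F = MS_between/MS_within = 915.0/150.0 = 6.1. F_crit ≈ 3.22. Reject H₀. At least one mean differs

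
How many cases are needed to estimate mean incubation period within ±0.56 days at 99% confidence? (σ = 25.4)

n = (z*σ/E)² = (2.576×25.4/0.56)² = 13651.6 → n = 13652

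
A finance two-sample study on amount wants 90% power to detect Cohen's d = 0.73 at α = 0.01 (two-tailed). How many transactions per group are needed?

z_{α/2} = 2.576, z_β = Φ⁻¹(0.9) = 1.282. For medium effect (d = 0.73): n per group = 2(z_{α/2} + z_β)²/d² = 2(2.576 + 1.282)²/0.73² = 55.9 → 56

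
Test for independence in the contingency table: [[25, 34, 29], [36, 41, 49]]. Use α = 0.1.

χ² = 1.051. df = 2, critical = 4.605. Fail to reject H₀. No evidence of dependence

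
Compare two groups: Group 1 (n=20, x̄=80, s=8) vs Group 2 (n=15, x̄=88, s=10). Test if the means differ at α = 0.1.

Pooled sp = 8.9. t = -2.631, df = 33. Critical t = ±1.692. Reject H₀.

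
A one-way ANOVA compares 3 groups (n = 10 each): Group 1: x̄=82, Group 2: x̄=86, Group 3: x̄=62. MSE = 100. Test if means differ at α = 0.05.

Grand mean = 76.67. SS_between = 3306.67, MS_between = 1653.33. F = 16.533, F_crit ≈ 3.354. Reject H₀.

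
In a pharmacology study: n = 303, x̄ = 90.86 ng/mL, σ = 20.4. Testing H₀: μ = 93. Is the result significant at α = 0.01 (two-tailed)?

z = (90.86 - 93)/(20.4/√303) = -1.826. Since |z| ≤ 2.576, not significant at α = 0.01.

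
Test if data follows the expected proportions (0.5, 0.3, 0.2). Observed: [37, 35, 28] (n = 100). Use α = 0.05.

Expected: [50.0, 30.0, 20.0]. χ² = 7.413. df = 2, critical = 5.991. Reject H₀.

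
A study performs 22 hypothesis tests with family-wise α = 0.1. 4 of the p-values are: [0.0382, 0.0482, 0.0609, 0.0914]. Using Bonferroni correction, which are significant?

Bonferroni α = 0.1/22 = 0.00455. None of the given p-values are significant.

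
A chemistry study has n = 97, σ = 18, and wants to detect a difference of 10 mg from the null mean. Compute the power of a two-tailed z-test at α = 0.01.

SE = σ/√n = 18/√97 = 1.828. Non-centrality λ = d/SE = 10/1.828 = 5.472. Power ≈ Φ(λ - z_{α/2}) = Φ(5.472 - 2.576) = Φ(2.896) = 0.998.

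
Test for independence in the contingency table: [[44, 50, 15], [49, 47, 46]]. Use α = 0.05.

χ² = 11.984. df = 2, critical = 5.991. Reject H₀. Variables are dependent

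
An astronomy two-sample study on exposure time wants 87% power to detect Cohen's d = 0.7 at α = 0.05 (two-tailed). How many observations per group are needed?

z_{α/2} = 1.96, z_β = Φ⁻¹(0.87) = 1.126. For medium effect (d = 0.7): n per group = 2(z_{α/2} + z_β)²/d² = 2(1.96 + 1.126)²/0.7² = 38.9 → 39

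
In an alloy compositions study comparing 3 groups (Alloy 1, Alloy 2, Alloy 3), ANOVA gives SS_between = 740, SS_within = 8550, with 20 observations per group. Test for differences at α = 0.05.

df_between = 2, df_within = 57. F = MS_between/MS_within = 370.0/150.0 = 2.467. F_crit ≈ 3.159. Fail to reject H₀.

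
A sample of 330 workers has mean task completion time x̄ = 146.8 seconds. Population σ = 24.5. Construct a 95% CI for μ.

CI = x̄ ± z*(σ/√n) = 146.8 ± 1.96(24.5/√330) = 146.8 ± 2.64 = (144.16, 149.44)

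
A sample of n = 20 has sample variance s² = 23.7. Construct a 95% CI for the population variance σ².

df = 19. χ²_{0.025} = 32.852, χ²_{0.975} = 8.907. CI for σ² = ((n-1)s²/χ²_{α/2}, (n-1)s²/χ²_{1-α/2}) = (19·23.7/32.852, 19·23.7/8.907) = (13.71, 50.56)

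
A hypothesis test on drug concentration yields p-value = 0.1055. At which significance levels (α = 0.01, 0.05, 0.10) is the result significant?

p = 0.1055. Not significant at any of the given levels.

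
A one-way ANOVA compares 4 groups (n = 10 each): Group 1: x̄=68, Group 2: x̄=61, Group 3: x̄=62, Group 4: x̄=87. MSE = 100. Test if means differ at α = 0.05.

Grand mean = 69.5. SS_between = 4370.0, MS_between = 1456.67. F = 14.567, F_crit ≈ 2.866. Reject H₀.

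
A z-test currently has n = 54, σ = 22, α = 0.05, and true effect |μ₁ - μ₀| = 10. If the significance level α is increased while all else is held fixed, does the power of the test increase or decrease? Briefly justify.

Power increases: a larger α lowers the critical value, so more of the H₁ sampling distribution falls in the rejection region.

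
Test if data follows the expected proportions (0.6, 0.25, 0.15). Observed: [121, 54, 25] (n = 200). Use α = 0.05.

Expected: [120.0, 50.0, 30.0]. χ² = 1.162. df = 2, critical = 5.991. Fail to reject H₀.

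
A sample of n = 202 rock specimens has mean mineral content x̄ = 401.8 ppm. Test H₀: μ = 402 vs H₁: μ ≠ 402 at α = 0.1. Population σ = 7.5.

z = (x̄ - μ₀)/(σ/√n) = (401.8 - 402)/(7.5/√202) = -0.379. Critical value: ±1.645. Since |-0.379| ≤ 1.645, Fail to reject H₀.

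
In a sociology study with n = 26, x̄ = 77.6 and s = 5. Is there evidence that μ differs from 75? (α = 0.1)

t = (x̄ - μ₀)/(s/√n) = (77.6 - 75)/(5/√26) = 2.651. df = 25, critical t = ±1.708. Reject H₀.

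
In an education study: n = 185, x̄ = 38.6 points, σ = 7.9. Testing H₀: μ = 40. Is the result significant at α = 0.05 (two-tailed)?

z = (38.6 - 40)/(7.9/√185) = -2.41. Since |z| > 1.96, significant at α = 0.05.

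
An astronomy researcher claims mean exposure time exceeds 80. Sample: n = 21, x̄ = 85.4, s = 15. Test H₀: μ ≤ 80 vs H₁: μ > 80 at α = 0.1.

t = (85.4 - 80)/(15/√21) = 1.65, df = 20. Critical t = 1.325. Reject H₀.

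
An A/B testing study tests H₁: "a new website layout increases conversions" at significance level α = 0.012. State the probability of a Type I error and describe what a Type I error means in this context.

P(Type I error) = α = 0.012. A Type I error is rejecting H₀ when H₀ is actually true (false positive) — here, concluding that a new website layout increases conversions when in fact this is not the case. Consequence: rolling out a layout that doesn't actually help — wasted engineering effort.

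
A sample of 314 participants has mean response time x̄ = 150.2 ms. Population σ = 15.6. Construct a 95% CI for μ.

CI = x̄ ± z*(σ/√n) = 150.2 ± 1.96(15.6/√314) = 150.2 ± 1.73 = (148.47, 151.93)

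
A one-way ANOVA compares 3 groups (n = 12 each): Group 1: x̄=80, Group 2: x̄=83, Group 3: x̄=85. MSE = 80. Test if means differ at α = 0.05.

Grand mean = 82.67. SS_between = 152.0, MS_between = 76.0. F = 0.95, F_crit ≈ 3.285. Fail to reject H₀.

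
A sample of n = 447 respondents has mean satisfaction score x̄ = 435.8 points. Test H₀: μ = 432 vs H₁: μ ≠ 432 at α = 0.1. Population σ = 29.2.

z = (x̄ - μ₀)/(σ/√n) = (435.8 - 432)/(29.2/√447) = 2.751. Critical value: ±1.645. Since |2.751| > 1.645, Reject H₀.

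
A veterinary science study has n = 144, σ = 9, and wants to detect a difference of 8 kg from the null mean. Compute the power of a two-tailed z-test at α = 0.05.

SE = σ/√n = 9/√144 = 0.75. Non-centrality λ = d/SE = 8/0.75 = 10.667. Power ≈ Φ(λ - z_{α/2}) = Φ(10.667 - 1.96) = Φ(8.707) = 1.0.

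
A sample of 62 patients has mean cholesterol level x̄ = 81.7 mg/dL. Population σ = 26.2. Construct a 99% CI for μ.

CI = x̄ ± z*(σ/√n) = 81.7 ± 2.576(26.2/√62) = 81.7 ± 8.57 = (73.13, 90.27)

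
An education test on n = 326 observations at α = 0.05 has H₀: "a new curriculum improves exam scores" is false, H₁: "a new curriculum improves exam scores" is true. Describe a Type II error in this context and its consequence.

Type II error: failing to reject H₀ when it is false — concluding that a new curriculum improves exam scores is not supported when in fact it is. Consequence: keeping the old curriculum when the new one would have helped students.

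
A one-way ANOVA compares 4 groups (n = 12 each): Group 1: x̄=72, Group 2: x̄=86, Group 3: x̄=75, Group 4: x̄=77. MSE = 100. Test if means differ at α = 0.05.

Grand mean = 77.5. SS_between = 1308.0, MS_between = 436.0. F = 4.36, F_crit ≈ 2.816. Reject H₀.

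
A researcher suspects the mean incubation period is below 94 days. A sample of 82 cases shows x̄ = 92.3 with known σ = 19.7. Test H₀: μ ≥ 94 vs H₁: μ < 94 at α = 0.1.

z = -0.781. Critical value: -1.28. Fail to reject H₀.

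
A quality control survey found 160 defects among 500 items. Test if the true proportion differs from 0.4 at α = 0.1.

p̂ = 0.32, p₀ = 0.4. z = (p̂ - p₀)/√(p₀(1-p₀)/n) = -3.651. Critical: ±1.645. Reject H₀.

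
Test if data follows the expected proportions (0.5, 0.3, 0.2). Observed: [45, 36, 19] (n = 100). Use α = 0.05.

Expected: [50.0, 30.0, 20.0]. χ² = 1.75. df = 2, critical = 5.991. Fail to reject H₀.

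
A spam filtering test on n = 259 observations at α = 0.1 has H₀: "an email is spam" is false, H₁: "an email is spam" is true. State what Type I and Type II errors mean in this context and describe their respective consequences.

Type I (false positive): concluding that an email is spam when it is not — a legitimate email is sent to the spam folder and the user misses it. Type II (false negative): failing to conclude that an email is spam when it is — a spam email lands in the inbox. Which is costlier depends on domain priorities and is a judgement call rather than a statistical fact.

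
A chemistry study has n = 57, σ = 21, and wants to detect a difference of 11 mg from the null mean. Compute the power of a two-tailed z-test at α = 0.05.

SE = σ/√n = 21/√57 = 2.782. Non-centrality λ = d/SE = 11/2.782 = 3.955. Power ≈ Φ(λ - z_{α/2}) = Φ(3.955 - 1.96) = Φ(1.995) = 0.977.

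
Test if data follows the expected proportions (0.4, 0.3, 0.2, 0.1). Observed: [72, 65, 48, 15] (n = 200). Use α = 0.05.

Expected: [80.0, 60.0, 40.0, 20.0]. χ² = 4.067. df = 3, critical = 7.815. Fail to reject H₀.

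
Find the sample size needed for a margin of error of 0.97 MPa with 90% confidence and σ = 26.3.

n = (z*σ/E)² = (1.645×26.3/0.97)² = 1989.3 → n = 1990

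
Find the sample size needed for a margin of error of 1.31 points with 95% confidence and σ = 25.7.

n = (z*σ/E)² = (1.96×25.7/1.31)² = 1478.5 → n = 1479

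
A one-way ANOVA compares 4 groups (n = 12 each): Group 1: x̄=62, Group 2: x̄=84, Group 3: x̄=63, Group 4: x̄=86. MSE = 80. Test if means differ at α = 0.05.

Grand mean = 73.75. SS_between = 6105.0, MS_between = 2035.0. F = 25.438, F_crit ≈ 2.816. Reject H₀.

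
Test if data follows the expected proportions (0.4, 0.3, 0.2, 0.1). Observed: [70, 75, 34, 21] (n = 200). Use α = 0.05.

Expected: [80.0, 60.0, 40.0, 20.0]. χ² = 5.95. df = 3, critical = 7.815. Fail to reject H₀.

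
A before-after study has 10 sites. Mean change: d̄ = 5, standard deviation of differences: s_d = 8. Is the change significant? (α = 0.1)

t = d̄/(s_d/√n) = 5/(8/√10) = 1.976. df = 9, critical t = ±1.833. Reject H₀.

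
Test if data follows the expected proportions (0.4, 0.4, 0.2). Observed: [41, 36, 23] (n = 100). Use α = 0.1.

Expected: [40.0, 40.0, 20.0]. χ² = 0.875. df = 2, critical = 4.605. Fail to reject H₀.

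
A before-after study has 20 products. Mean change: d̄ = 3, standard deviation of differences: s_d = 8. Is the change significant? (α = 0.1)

t = d̄/(s_d/√n) = 3/(8/√20) = 1.677. df = 19, critical t = ±1.729. Fail to reject H₀.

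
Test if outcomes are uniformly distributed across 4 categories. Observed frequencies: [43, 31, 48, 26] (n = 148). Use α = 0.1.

Expected = 37 each. χ² = Σ(O-E)²/E = 8.486. df = 3, critical value = 6.251. Reject H₀.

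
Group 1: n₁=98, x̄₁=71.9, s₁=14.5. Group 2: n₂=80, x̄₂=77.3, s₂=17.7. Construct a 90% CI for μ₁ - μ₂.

Difference = -5.4. SE = √(14.5²/98 + 17.7²/80) = 2.462. CI = (-9.45, -1.35)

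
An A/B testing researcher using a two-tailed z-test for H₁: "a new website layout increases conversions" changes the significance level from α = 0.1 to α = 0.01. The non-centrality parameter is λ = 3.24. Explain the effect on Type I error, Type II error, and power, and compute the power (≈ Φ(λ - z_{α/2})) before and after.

Decreasing α from 0.1 to 0.01:
• Type I error rate decreases (α is the Type I rate by definition).
• Critical value moves from z_{α/2} = 1.645 to 2.576, so power = Φ(λ - z_{α/2}) goes from Φ(3.24 - 1.645) = 0.945 to Φ(3.24 - 2.576) = 0.747.
• Type II error rate β = 1 - power therefore increases (0.055 → 0.253).
Appropriate when false positives are costly — here, rolling out a layout that doesn't actually help — wasted engineering effort.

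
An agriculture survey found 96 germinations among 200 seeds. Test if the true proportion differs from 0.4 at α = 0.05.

p̂ = 0.48, p₀ = 0.4. z = (p̂ - p₀)/√(p₀(1-p₀)/n) = 2.309. Critical: ±1.96. Reject H₀.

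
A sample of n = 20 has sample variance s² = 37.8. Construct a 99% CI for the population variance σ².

df = 19. χ²_{0.005} = 38.582, χ²_{0.995} = 6.844. CI for σ² = ((n-1)s²/χ²_{α/2}, (n-1)s²/χ²_{1-α/2}) = (19·37.8/38.582, 19·37.8/6.844) = (18.61, 104.94)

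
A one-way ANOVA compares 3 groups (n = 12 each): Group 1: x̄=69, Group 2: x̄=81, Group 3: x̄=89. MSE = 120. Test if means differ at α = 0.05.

Grand mean = 79.67. SS_between = 2432.0, MS_between = 1216.0. F = 10.133, F_crit ≈ 3.285. Reject H₀.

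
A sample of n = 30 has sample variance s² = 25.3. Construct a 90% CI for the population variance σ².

df = 29. χ²_{0.05} = 42.557, χ²_{0.95} = 17.708. CI for σ² = ((n-1)s²/χ²_{α/2}, (n-1)s²/χ²_{1-α/2}) = (29·25.3/42.557, 29·25.3/17.708) = (17.24, 41.43)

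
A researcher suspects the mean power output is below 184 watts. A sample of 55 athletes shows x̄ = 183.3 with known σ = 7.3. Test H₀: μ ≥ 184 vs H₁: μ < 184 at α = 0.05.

z = -0.711. Critical value: -1.645. Fail to reject H₀.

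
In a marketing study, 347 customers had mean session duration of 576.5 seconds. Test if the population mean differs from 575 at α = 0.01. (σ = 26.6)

z = (x̄ - μ₀)/(σ/√n) = (576.5 - 575)/(26.6/√347) = 1.05. Critical value: ±2.576. Since |1.05| ≤ 2.576, Fail to reject H₀.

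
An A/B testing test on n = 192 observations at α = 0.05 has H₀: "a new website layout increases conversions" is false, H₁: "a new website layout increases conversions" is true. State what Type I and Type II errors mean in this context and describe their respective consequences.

Type I (false positive): concluding that a new website layout increases conversions when it is not — rolling out a layout that doesn't actually help — wasted engineering effort. Type II (false negative): failing to conclude that a new website layout increases conversions when it is — discarding a layout that would have improved conversions — lost revenue. Which is costlier depends on domain priorities and is a judgement call rather than a statistical fact.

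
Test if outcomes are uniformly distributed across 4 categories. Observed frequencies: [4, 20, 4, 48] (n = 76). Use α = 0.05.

Expected = 19 each. χ² = Σ(O-E)²/E = 68.0. df = 3, critical value = 7.815. Reject H₀.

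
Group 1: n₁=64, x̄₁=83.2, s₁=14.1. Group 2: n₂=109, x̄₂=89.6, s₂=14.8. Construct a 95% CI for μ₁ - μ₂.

Difference = -6.4. SE = √(14.1²/64 + 14.8²/109) = 2.262. CI = (-10.83, -1.97)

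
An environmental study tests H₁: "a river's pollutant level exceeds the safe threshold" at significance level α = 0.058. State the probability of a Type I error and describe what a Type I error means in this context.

P(Type I error) = α = 0.058. A Type I error is rejecting H₀ when H₀ is actually true (false positive) — here, concluding that a river's pollutant level exceeds the safe threshold when in fact this is not the case. Consequence: shutting down a compliant factory unnecessarily.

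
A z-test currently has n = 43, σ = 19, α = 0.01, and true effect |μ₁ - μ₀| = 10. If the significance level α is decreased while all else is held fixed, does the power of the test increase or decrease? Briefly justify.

Power decreases: a smaller α raises the critical value, so less of the H₁ sampling distribution falls in the rejection region.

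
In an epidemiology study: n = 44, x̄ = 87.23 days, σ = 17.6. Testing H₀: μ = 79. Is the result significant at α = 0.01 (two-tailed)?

z = (87.23 - 79)/(17.6/√44) = 3.102. Since |z| > 2.576, significant at α = 0.01.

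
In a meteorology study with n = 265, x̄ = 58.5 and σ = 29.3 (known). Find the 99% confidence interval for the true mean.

CI = x̄ ± z*(σ/√n) = 58.5 ± 2.576(29.3/√265) = 58.5 ± 4.64 = (53.86, 63.14)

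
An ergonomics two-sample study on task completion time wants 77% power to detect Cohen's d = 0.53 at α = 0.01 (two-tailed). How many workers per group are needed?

z_{α/2} = 2.576, z_β = Φ⁻¹(0.77) = 0.739. For medium effect (d = 0.53): n per group = 2(z_{α/2} + z_β)²/d² = 2(2.576 + 0.739)²/0.53² = 78.2 → 79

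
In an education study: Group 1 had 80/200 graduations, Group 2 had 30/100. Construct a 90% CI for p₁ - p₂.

p̂₁ = 0.4, p̂₂ = 0.3. Difference = 0.1. CI = (0.006, 0.194)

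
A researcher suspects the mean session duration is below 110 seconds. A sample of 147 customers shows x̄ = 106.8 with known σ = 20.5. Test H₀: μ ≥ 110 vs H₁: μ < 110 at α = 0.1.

z = -1.893. Critical value: -1.28. Reject H₀.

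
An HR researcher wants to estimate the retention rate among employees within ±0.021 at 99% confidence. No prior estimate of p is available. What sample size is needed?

Conservative approach: use p = 0.5 (maximizes p(1-p) = 0.25). n = z²(0.25)/E² = 2.576²×0.25/0.021² = 3761.8 → n = 3762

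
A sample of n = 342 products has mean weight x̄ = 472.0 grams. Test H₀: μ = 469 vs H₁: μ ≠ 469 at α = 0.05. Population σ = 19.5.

z = (x̄ - μ₀)/(σ/√n) = (472.0 - 469)/(19.5/√342) = 2.845. Critical value: ±1.96. Since |2.845| > 1.96, Reject H₀.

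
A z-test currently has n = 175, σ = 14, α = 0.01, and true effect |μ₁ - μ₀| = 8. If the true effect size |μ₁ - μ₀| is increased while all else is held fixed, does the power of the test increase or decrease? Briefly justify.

Power increases: a larger true effect increases the non-centrality λ = |μ₁ - μ₀|/(σ/√n).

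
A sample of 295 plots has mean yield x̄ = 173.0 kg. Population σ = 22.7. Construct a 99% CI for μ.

CI = x̄ ± z*(σ/√n) = 173.0 ± 2.576(22.7/√295) = 173.0 ± 3.4 = (169.6, 176.4)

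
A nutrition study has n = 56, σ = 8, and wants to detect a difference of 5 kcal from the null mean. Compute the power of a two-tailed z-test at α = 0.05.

SE = σ/√n = 8/√56 = 1.069. Non-centrality λ = d/SE = 5/1.069 = 4.677. Power ≈ Φ(λ - z_{α/2}) = Φ(4.677 - 1.96) = Φ(2.717) = 0.997.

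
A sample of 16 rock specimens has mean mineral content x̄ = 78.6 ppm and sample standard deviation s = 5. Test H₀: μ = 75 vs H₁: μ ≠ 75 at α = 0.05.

t = (x̄ - μ₀)/(s/√n) = (78.6 - 75)/(5/√16) = 2.88. df = 15, critical t = ±2.131. Reject H₀.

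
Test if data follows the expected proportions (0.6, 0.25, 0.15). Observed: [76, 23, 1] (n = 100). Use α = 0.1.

Expected: [60.0, 25.0, 15.0]. χ² = 17.493. df = 2, critical = 4.605. Reject H₀.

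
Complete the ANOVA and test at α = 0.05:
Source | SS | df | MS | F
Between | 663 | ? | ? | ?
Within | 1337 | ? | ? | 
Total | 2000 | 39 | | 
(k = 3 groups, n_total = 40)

df_between = 2, df_within = 37. MS_between = 331.5, MS_within = 36.14. F = 9.174, F_crit ≈ 3.252. Reject H₀.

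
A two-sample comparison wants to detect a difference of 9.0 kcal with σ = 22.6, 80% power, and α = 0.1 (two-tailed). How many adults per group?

n per group = 2(z_α/2 + z_β)²σ²/d² = 2×(1.645 + 0.84)²×22.6²/9.0² = 77.9 → n = 78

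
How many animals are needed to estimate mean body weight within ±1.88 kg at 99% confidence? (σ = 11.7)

n = (z*σ/E)² = (2.576×11.7/1.88)² = 257.01 → n = 258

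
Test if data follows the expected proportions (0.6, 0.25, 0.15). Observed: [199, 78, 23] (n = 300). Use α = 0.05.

Expected: [180.0, 75.0, 45.0]. χ² = 12.881. df = 2, critical = 5.991. Reject H₀.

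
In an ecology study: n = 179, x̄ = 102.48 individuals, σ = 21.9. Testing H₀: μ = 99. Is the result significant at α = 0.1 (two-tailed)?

z = (102.48 - 99)/(21.9/√179) = 2.126. Since |z| > 1.645, significant at α = 0.1.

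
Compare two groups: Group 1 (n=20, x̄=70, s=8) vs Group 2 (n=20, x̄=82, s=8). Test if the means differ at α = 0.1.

Pooled sp = 8.0. t = -4.743, df = 38. Critical t = ±1.686. Reject H₀.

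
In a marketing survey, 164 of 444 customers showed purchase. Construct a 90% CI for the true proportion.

p̂ = 0.369. CI = p̂ ± z*√(p̂(1-p̂)/n) = (0.332, 0.407)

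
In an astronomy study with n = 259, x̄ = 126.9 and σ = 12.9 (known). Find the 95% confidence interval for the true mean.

CI = x̄ ± z*(σ/√n) = 126.9 ± 1.96(12.9/√259) = 126.9 ± 1.57 = (125.33, 128.47)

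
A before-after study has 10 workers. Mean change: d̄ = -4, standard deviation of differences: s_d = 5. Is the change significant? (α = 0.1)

t = d̄/(s_d/√n) = -4/(5/√10) = -2.53. df = 9, critical t = ±1.833. Reject H₀.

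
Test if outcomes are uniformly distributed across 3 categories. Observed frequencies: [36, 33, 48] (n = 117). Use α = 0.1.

Expected = 39 each. χ² = Σ(O-E)²/E = 3.231. df = 2, critical value = 4.605. Fail to reject H₀.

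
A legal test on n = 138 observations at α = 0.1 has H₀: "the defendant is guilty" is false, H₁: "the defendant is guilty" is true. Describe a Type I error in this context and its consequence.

Type I error: rejecting H₀ when it is true — concluding that the defendant is guilty when in fact it is not. Consequence: convicting an innocent person.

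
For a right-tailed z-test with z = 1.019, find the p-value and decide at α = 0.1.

p = P(Z > 1.019) = 1 - Φ(1.019) ≈ 0.1541. Since p ≥ 0.1, fail to reject H₀ (not significant) at α = 0.1.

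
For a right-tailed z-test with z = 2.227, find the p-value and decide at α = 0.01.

p = P(Z > 2.227) = 1 - Φ(2.227) ≈ 0.013. Since p ≥ 0.01, fail to reject H₀ (not significant) at α = 0.01.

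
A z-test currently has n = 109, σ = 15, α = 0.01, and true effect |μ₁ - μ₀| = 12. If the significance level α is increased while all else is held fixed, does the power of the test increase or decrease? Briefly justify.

Power increases: a larger α lowers the critical value, so more of the H₁ sampling distribution falls in the rejection region.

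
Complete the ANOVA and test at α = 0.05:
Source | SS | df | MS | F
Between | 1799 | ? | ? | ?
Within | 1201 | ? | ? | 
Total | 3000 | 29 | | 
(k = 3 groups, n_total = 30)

df_between = 2, df_within = 27. MS_between = 899.5, MS_within = 44.48. F = 20.222, F_crit ≈ 3.354. Reject H₀.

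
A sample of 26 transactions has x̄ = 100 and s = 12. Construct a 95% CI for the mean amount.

CI = x̄ ± t*(s/√n) = 100 ± 2.06(12/√26) = (95.15, 104.85)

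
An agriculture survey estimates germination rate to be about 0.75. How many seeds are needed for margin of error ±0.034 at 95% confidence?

n = z²p(1-p)/E² = 1.96²×0.75×0.25/0.034² = 623.1 → n = 624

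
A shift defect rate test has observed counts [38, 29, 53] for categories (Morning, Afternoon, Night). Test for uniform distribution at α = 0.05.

Expected = 40 each. χ² = Σ(O-E)²/E = 7.35. df = 2, critical value = 5.991. Reject H₀.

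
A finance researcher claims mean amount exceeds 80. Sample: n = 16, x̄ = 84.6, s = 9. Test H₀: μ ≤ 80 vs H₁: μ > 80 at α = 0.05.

t = (84.6 - 80)/(9/√16) = 2.044, df = 15. Critical t = 1.753. Reject H₀.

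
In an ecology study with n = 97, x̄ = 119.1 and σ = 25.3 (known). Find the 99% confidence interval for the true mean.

CI = x̄ ± z*(σ/√n) = 119.1 ± 2.576(25.3/√97) = 119.1 ± 6.62 = (112.48, 125.72)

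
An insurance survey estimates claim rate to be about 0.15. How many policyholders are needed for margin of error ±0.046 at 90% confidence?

n = z²p(1-p)/E² = 1.645²×0.15×0.85/0.046² = 163.1 → n = 164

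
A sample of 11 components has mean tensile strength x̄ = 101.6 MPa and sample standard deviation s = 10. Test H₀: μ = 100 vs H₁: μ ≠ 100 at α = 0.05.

t = (x̄ - μ₀)/(s/√n) = (101.6 - 100)/(10/√11) = 0.531. df = 10, critical t = ±2.228. Fail to reject H₀.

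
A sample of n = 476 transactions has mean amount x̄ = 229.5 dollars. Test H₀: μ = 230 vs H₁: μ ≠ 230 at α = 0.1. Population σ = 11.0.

z = (x̄ - μ₀)/(σ/√n) = (229.5 - 230)/(11.0/√476) = -0.992. Critical value: ±1.645. Since |-0.992| ≤ 1.645, Fail to reject H₀.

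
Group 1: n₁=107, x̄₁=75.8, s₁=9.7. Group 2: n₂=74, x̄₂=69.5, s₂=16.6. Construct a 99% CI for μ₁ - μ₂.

Difference = 6.3. SE = √(9.7²/107 + 16.6²/74) = 2.145. CI = (0.77, 11.83)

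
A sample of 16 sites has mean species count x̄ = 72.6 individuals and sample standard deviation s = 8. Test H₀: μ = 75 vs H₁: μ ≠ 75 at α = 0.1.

t = (x̄ - μ₀)/(s/√n) = (72.6 - 75)/(8/√16) = -1.2. df = 15, critical t = ±1.753. Fail to reject H₀.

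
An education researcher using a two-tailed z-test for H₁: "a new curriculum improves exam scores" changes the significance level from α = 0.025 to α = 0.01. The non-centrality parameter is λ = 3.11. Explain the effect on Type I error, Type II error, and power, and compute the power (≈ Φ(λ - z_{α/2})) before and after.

Decreasing α from 0.025 to 0.01:
• Type I error rate decreases (α is the Type I rate by definition).
• Critical value moves from z_{α/2} = 2.241 to 2.576, so power = Φ(λ - z_{α/2}) goes from Φ(3.11 - 2.241) = 0.808 to Φ(3.11 - 2.576) = 0.703.
• Type II error rate β = 1 - power therefore increases (0.192 → 0.297).
Appropriate when false positives are costly — here, adopting a curriculum that gives no real benefit — disruption for nothing.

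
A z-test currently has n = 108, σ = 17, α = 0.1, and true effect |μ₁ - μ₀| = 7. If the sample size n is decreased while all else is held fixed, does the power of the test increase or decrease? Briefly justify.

Power decreases: a smaller n inflates the standard error σ/√n, pulling the sampling distribution under H₁ back toward the critical value.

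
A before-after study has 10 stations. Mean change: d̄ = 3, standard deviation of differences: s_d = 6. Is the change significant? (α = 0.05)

t = d̄/(s_d/√n) = 3/(6/√10) = 1.581. df = 9, critical t = ±2.262. Fail to reject H₀.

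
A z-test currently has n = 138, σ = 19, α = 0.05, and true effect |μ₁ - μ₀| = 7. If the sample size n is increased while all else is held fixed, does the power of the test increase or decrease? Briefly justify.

Power increases: a larger n shrinks the standard error σ/√n, moving the sampling distribution under H₁ further from the critical value.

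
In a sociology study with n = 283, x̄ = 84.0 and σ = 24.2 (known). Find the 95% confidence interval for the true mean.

CI = x̄ ± z*(σ/√n) = 84.0 ± 1.96(24.2/√283) = 84.0 ± 2.82 = (81.18, 86.82)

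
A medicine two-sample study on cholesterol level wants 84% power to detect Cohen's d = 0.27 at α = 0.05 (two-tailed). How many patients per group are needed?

z_{α/2} = 1.96, z_β = Φ⁻¹(0.84) = 0.994. For small effect (d = 0.27): n per group = 2(z_{α/2} + z_β)²/d² = 2(1.96 + 0.994)²/0.27² = 239.4 → 240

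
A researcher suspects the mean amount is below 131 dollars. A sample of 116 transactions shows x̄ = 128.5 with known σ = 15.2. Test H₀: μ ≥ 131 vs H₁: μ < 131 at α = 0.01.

z = -1.771. Critical value: -2.33. Fail to reject H₀.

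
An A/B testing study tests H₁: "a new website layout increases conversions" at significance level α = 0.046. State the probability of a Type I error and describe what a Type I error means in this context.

P(Type I error) = α = 0.046. A Type I error is rejecting H₀ when H₀ is actually true (false positive) — here, concluding that a new website layout increases conversions when in fact this is not the case. Consequence: rolling out a layout that doesn't actually help — wasted engineering effort.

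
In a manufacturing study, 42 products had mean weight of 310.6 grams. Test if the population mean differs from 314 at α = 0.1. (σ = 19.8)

z = (x̄ - μ₀)/(σ/√n) = (310.6 - 314)/(19.8/√42) = -1.113. Critical value: ±1.645. Since |-1.113| ≤ 1.645, Fail to reject H₀.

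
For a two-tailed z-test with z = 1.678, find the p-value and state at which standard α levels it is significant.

p = 2·P(Z > |1.678|) = 2·(1 - Φ(1.678)) ≈ 0.0933. Significant at α = 0.1.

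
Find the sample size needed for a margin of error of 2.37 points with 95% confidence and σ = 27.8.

n = (z*σ/E)² = (1.96×27.8/2.37)² = 528.6 → n = 529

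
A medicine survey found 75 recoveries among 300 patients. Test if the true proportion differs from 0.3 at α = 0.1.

p̂ = 0.25, p₀ = 0.3. z = (p̂ - p₀)/√(p₀(1-p₀)/n) = -1.89. Critical: ±1.645. Reject H₀.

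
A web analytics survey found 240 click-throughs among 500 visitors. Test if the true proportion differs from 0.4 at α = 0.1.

p̂ = 0.48, p₀ = 0.4. z = (p̂ - p₀)/√(p₀(1-p₀)/n) = 3.651. Critical: ±1.645. Reject H₀.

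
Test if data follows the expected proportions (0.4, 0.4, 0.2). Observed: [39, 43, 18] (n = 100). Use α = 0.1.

Expected: [40.0, 40.0, 20.0]. χ² = 0.45. df = 2, critical = 4.605. Fail to reject H₀.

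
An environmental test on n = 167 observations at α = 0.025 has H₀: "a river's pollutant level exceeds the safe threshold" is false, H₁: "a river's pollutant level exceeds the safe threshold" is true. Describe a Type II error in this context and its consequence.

Type II error: failing to reject H₀ when it is false — concluding that a river's pollutant level exceeds the safe threshold is not supported when in fact it is. Consequence: allowing unsafe pollution to continue.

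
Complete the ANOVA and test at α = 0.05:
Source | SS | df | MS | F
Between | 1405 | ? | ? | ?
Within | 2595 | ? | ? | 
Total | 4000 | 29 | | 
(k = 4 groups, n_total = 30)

df_between = 3, df_within = 26. MS_between = 468.33, MS_within = 99.81. F = 4.692, F_crit ≈ 2.975. Reject H₀.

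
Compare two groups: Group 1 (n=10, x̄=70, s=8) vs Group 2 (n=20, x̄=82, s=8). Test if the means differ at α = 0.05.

Pooled sp = 8.0. t = -3.873, df = 28. Critical t = ±2.048. Reject H₀.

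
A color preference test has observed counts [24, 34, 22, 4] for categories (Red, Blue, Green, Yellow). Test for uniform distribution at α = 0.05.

Expected = 21 each. χ² = Σ(O-E)²/E = 22.286. df = 3, critical value = 7.815. Reject H₀.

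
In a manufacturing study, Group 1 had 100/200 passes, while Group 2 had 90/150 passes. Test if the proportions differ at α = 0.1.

p̂₁ = 0.5, p̂₂ = 0.6, pooled p̂ = 0.543. z = -1.858. Critical: ±1.645. Reject H₀.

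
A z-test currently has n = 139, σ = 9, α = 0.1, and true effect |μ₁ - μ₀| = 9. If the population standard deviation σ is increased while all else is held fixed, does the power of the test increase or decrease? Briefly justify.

Power decreases: a larger σ inflates the standard error σ/√n, pulling the sampling distribution under H₁ back toward the critical value.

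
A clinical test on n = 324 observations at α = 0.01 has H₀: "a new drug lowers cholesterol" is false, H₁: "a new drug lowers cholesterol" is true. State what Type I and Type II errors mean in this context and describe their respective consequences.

Type I (false positive): concluding that a new drug lowers cholesterol when it is not — approving an ineffective drug — patients take a useless medication and may skip effective alternatives. Type II (false negative): failing to conclude that a new drug lowers cholesterol when it is — shelving an effective drug — patients miss out on a treatment that would have helped. Which is costlier depends on domain priorities and is a judgement call rather than a statistical fact.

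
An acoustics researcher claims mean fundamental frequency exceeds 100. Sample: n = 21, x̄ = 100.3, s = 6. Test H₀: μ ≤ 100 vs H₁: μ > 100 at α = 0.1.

t = (100.3 - 100)/(6/√21) = 0.229, df = 20. Critical t = 1.325. Fail to reject H₀.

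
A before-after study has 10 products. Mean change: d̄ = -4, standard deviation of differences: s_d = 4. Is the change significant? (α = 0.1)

t = d̄/(s_d/√n) = -4/(4/√10) = -3.162. df = 9, critical t = ±1.833. Reject H₀.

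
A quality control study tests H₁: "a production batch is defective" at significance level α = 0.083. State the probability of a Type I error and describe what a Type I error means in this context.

P(Type I error) = α = 0.083. A Type I error is rejecting H₀ when H₀ is actually true (false positive) — here, concluding that a production batch is defective when in fact this is not the case. Consequence: scrapping a good batch — wasted material and cost for no reason.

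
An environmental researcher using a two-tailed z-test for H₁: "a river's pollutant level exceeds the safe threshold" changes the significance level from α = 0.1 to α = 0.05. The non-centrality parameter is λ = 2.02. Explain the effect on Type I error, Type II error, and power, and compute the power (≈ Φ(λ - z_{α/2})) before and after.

Decreasing α from 0.1 to 0.05:
• Type I error rate decreases (α is the Type I rate by definition).
• Critical value moves from z_{α/2} = 1.645 to 1.96, so power = Φ(λ - z_{α/2}) goes from Φ(2.02 - 1.645) = 0.646 to Φ(2.02 - 1.96) = 0.524.
• Type II error rate β = 1 - power therefore increases (0.354 → 0.476).
Appropriate when false positives are costly — here, shutting down a compliant factory unnecessarily.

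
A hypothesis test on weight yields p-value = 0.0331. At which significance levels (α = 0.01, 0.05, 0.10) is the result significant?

p = 0.0331. Significant at: α = 0.05, 0.1.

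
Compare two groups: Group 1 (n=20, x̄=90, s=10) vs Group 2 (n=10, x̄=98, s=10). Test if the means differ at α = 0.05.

Pooled sp = 10.0. t = -2.066, df = 28. Critical t = ±2.048. Reject H₀.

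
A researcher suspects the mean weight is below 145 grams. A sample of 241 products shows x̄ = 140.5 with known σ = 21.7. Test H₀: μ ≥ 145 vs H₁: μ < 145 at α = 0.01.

z = -3.219. Critical value: -2.33. Reject H₀.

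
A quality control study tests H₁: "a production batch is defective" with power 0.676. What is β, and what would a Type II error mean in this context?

β = 1 - power = 1 - 0.676 = 0.324. A Type II error is failing to reject H₀ when H₀ is false (false negative) — here, failing to conclude that a production batch is defective when in fact it is true. Consequence: shipping a defective batch — faulty products reach customers.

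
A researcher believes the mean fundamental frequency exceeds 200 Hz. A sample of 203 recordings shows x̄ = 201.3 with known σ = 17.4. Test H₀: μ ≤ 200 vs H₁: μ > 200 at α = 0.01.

z = 1.064. Critical value: 2.33. Fail to reject H₀.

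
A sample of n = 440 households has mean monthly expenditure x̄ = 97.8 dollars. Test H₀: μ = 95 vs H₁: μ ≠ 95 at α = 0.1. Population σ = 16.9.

z = (x̄ - μ₀)/(σ/√n) = (97.8 - 95)/(16.9/√440) = 3.475. Critical value: ±1.645. Since |3.475| > 1.645, Reject H₀.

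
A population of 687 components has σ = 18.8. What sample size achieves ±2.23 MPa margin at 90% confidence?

Without FPC: n₀ = (1.645×18.8/2.23)² = 192.326. With FPC: n = n₀N/(n₀+N-1) = 150.4 → n = 151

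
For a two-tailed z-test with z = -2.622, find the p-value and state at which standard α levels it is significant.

p = 2·P(Z > |-2.622|) = 2·(1 - Φ(2.622)) ≈ 0.0087. Significant at α = 0.1; Significant at α = 0.05; Significant at α = 0.01.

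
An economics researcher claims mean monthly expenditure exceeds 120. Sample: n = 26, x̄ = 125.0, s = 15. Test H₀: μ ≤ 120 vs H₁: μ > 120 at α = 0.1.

t = (125.0 - 120)/(15/√26) = 1.7, df = 25. Critical t = 1.316. Reject H₀.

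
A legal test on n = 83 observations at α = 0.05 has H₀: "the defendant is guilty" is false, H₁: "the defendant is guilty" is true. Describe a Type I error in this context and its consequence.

Type I error: rejecting H₀ when it is true — concluding that the defendant is guilty when in fact it is not. Consequence: convicting an innocent person.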